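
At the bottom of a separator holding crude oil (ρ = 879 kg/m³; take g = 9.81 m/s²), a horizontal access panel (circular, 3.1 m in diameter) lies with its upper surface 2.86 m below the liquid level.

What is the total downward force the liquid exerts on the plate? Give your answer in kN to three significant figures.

γ = ρg = 879 × 9.81 / 1000 = 8.62299 kN/m³.
The plate is horizontal, so pressure is uniform at p = γ·h = 8.62299 × 2.86 = 24.6618 kN/m².
A = π(1.55)² = 7.54768 m².
F = p·A = 24.6618 × 7.54768 = 186.139 kN.

F ≈ 186 kN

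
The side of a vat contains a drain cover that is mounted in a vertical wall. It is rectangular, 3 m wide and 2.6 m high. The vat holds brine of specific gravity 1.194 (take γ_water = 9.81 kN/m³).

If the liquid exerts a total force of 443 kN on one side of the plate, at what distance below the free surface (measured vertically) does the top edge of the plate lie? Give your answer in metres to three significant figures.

d_top ≈ 3.55 m

γ = 1.194 × 9.81 = 11.71314 kN/m³.
A = 3 × 2.6 = 7.8 m².
From F = γ·h_c·A, the centroid depth is h_c = 443/(11.71314 × 7.8) = 4.84882 m.
The centroid lies 2.6/2 = 1.3 m below the top edge, so the top edge sits at h_top = 4.84882 − 1.3 = 3.54882 m below the surface.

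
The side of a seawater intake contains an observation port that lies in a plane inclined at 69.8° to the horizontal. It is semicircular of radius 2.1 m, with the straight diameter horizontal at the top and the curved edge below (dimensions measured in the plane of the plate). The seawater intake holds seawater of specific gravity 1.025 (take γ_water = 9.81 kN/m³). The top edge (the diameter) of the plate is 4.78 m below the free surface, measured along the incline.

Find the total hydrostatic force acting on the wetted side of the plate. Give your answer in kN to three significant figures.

γ = 1.025 × 9.81 = 10.05525 kN/m³.
Let θ = 69.8° be the plate's angle to the horizontal; measure y along the incline from where the plane meets the free surface. Vertical depth h = y·sinθ with sinθ = 0.938493.
The centroid of a semicircle lies 4r/(3π) = 0.891268 m from the diameter, here below the top edge, so y_c = 4.78 + 0.891268 = 5.67127 m and h_c = 5.67127 × 0.938493 = 5.32245 m.
A = πr²/2 = π × 2.1²/2 = 6.92721 m².
Resultant F = γ·h_c·A = 10.05525 × 5.32245 × 6.92721 = 370.734 kN.

F ≈ 371 kN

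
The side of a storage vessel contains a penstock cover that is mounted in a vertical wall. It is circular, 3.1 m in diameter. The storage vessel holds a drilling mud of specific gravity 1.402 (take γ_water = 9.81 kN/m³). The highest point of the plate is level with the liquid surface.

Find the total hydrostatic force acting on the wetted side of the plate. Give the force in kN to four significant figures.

F ≈ 160.9 kN

γ = 1.402 × 9.81 = 13.75362 kN/m³.
The centroid is at the centre, 1.55 m below the top of the plate, so the centroid depth is h_c = 1.55 m.
A = π(1.55)² = 7.54768 m².
Resultant F = γ·h_c·A = 13.75362 × 1.55 × 7.54768 = 160.902 kN.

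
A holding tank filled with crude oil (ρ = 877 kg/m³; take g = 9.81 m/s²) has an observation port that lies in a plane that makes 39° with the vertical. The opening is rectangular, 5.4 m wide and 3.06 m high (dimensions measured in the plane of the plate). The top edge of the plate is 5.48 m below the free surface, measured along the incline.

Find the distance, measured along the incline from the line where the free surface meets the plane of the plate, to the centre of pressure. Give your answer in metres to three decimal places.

y_p = 7.121 m

γ = ρg = 877 × 9.81 / 1000 = 8.60337 kN/m³.
The plate makes 39° with the vertical, i.e. θ = 90° − 39° = 51° to the horizontal. Measuring y along the incline from the free-surface line, vertical depth h = y·sinθ with sinθ = 0.777146.
The centroid lies 3.06/2 = 1.53 m below the top edge, so y_c = 5.48 + 1.53 = 7.01 m and h_c = 7.01 × 0.777146 = 5.44779 m.
A = 5.4 × 3.06 = 16.524 m².
Resultant F = γ·h_c·A = 8.60337 × 5.44779 × 16.524 = 774.469 kN.
I_c = b·h³/12 = 5.4 × 3.06³/12 = 12.8937 m⁴.
Centre of pressure: y_p = y_c + I_c/(y_c·A) = 7.01 + 12.8937/(7.01 × 16.524) = 7.01 + 0.111313 = 7.12131 m along the plane.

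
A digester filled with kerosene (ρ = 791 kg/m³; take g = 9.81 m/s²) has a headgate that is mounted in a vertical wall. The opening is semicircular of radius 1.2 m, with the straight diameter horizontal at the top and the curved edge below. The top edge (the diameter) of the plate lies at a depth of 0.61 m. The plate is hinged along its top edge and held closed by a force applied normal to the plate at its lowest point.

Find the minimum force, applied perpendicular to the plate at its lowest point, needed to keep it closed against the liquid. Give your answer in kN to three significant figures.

γ = ρg = 791 × 9.81 / 1000 = 7.75971 kN/m³.
The centroid of a semicircle lies 4r/(3π) = 0.509296 m from the diameter, here below the top edge, so the centroid depth is h_c = 0.61 + 0.509296 = 1.1193 m.
A = πr²/2 = π × 1.2²/2 = 2.26195 m².
Resultant F = γ·h_c·A = 7.75971 × 1.1193 × 2.26195 = 19.646 kN.
I_c = (π/8 − 8/(9π))·r⁴ = 0.109757 × 1.2⁴ = 0.227592 m⁴.
Centre of pressure: y_p = y_c + I_c/(y_c·A) = 1.1193 + 0.227592/(1.1193 × 2.26195) = 1.1193 + 0.0898933 = 1.20919 m along the plane.
The resultant acts 0.509296 + 0.0898933 = 0.599189 m (along the plate) below the hinge at the top edge, so the moment about the hinge is M = F × 0.599189 = 19.646 × 0.599189 = 11.7717 kN·m.
A normal force at the bottom, 1.2 m from the hinge, must supply this moment: P = 11.7717/1.2 = 9.80975 kN.

P ≈ 9.81 kN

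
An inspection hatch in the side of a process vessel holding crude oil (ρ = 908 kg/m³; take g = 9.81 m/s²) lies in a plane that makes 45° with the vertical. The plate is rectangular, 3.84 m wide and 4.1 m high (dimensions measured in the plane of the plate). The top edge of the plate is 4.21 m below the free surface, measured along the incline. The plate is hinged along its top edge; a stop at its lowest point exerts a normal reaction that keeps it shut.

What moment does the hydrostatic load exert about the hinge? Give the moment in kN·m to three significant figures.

γ = ρg = 908 × 9.81 / 1000 = 8.90748 kN/m³.
The plate makes 45° with the vertical, i.e. θ = 90° − 45° = 45° to the horizontal. Measuring y along the incline from the free-surface line, vertical depth h = y·sinθ with sinθ = 0.707107.
The centroid lies 4.1/2 = 2.05 m below the top edge, so y_c = 4.21 + 2.05 = 6.26 m and h_c = 6.26 × 0.707107 = 4.42649 m.
A = 3.84 × 4.1 = 15.744 m².
Resultant F = γ·h_c·A = 8.90748 × 4.42649 × 15.744 = 620.768 kN.
I_c = b·h³/12 = 3.84 × 4.1³/12 = 22.0547 m⁴.
Centre of pressure: y_p = y_c + I_c/(y_c·A) = 6.26 + 22.0547/(6.26 × 15.744) = 6.26 + 0.223775 = 6.48377 m along the plane.
The resultant acts 2.05 + 0.223775 = 2.27377 m (along the plate) below the hinge at the top edge, so the moment about the hinge is M = F × 2.27377 = 620.768 × 2.27377 = 1411.48 kN·m.

M ≈ 1410 kN·m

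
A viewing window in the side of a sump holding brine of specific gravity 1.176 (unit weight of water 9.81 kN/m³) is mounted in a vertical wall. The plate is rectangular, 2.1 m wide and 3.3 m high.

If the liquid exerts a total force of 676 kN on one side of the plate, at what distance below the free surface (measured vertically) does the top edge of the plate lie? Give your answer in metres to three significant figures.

d_top ≈ 6.81 m

γ = 1.176 × 9.81 = 11.53656 kN/m³.
A = 2.1 × 3.3 = 6.93 m².
From F = γ·h_c·A, the centroid depth is h_c = 676/(11.53656 × 6.93) = 8.45546 m.
The centroid lies 3.3/2 = 1.65 m below the top edge, so the top edge sits at h_top = 8.45546 − 1.65 = 6.80546 m below the surface.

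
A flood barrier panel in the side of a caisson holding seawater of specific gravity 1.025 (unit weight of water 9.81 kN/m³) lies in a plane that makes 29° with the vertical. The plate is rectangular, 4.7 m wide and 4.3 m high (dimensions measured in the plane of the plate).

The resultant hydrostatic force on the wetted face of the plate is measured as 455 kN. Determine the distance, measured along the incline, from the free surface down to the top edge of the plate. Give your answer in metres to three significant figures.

y_top ≈ 0.410 m

γ = 1.025 × 9.81 = 10.05525 kN/m³.
A = 4.7 × 4.3 = 20.21 m².
From F = γ·h_c·A, the centroid depth is h_c = 455/(10.05525 × 20.21) = 2.23899 m.
The plate makes 29° with the vertical, i.e. θ = 90° − 29° = 61° to the horizontal. Measuring y along the incline from the free-surface line, vertical depth h = y·sinθ with sinθ = 0.874620.
Along the incline, y_c = h_c/sinθ = 2.23899/0.874620 = 2.55996 m.
The centroid lies 4.3/2 = 2.15 m below the top edge, so the top edge sits at y_top = 2.55996 − 2.15 = 0.40996 m along the incline.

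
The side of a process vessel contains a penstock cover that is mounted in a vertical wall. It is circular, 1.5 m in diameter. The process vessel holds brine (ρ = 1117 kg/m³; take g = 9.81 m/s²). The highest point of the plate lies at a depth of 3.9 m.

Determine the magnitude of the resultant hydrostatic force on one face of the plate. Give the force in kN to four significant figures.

F ≈ 90.04 kN

γ = ρg = 1117 × 9.81 / 1000 = 10.95777 kN/m³.
The centroid is at the centre, 0.75 m below the top of the plate, so the centroid depth is h_c = 3.9 + 0.75 = 4.65 m.
A = π(0.75)² = 1.76715 m².
Resultant F = γ·h_c·A = 10.95777 × 4.65 × 1.76715 = 90.0427 kN.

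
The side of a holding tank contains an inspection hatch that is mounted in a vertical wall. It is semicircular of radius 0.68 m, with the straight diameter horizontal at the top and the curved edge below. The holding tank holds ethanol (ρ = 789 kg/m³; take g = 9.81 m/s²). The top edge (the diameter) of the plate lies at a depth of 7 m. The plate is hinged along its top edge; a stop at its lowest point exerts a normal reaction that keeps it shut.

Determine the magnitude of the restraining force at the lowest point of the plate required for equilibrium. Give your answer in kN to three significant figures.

P ≈ 17.7 kN

γ = ρg = 789 × 9.81 / 1000 = 7.74009 kN/m³.
The centroid of a semicircle lies 4r/(3π) = 0.288601 m from the diameter, here below the top edge, so the centroid depth is h_c = 7 + 0.288601 = 7.2886 m.
A = πr²/2 = π × 0.68²/2 = 0.726336 m².
Resultant F = γ·h_c·A = 7.74009 × 7.2886 × 0.726336 = 40.9758 kN.
I_c = (π/8 − 8/(9π))·r⁴ = 0.109757 × 0.68⁴ = 0.0234676 m⁴.
Centre of pressure: y_p = y_c + I_c/(y_c·A) = 7.2886 + 0.0234676/(7.2886 × 0.726336) = 7.2886 + 0.00443289 = 7.29303 m along the plane.
The resultant acts 0.288601 + 0.00443289 = 0.293034 m (along the plate) below the hinge at the top edge, so the moment about the hinge is M = F × 0.293034 = 40.9758 × 0.293034 = 12.0073 kN·m.
A normal force at the bottom, 0.68 m from the hinge, must supply this moment: P = 12.0073/0.68 = 17.6578 kN.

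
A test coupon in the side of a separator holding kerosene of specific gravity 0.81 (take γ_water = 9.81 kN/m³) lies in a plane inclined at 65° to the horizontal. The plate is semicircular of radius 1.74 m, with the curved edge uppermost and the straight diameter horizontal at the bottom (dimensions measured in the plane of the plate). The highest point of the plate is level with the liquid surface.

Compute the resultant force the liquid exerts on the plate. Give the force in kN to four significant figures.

F ≈ 34.30 kN

γ = 0.81 × 9.81 = 7.9461 kN/m³.
Let θ = 65° be the plate's angle to the horizontal; measure y along the incline from where the plane meets the free surface. Vertical depth h = y·sinθ with sinθ = 0.906308.
The centroid lies 4r/(3π) = 0.738479 m above the diameter, so r − 4r/(3π) = 1.74 − 0.738479 = 1.00152 m below the topmost point, so y_c = 1.00152 m and h_c = 1.00152 × 0.906308 = 0.907686 m.
A = πr²/2 = π × 1.74²/2 = 4.75574 m².
Resultant F = γ·h_c·A = 7.9461 × 0.907686 × 4.75574 = 34.3011 kN.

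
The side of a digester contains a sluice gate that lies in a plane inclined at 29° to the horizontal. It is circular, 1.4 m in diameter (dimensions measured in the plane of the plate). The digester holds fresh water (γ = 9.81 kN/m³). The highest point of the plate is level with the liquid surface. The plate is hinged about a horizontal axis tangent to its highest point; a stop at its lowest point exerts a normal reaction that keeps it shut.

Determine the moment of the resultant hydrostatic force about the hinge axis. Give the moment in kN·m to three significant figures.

γ = 9.81 kN/m³.
Let θ = 29° be the plate's angle to the horizontal; measure y along the incline from where the plane meets the free surface. Vertical depth h = y·sinθ with sinθ = 0.484810.
The centroid is at the centre, 0.7 m below the top of the plate, so y_c = 0.7 m and h_c = 0.7 × 0.484810 = 0.339367 m.
A = π(0.7)² = 1.53938 m².
Resultant F = γ·h_c·A = 9.81 × 0.339367 × 1.53938 = 5.12489 kN.
I_c = πr⁴/4 = π × 0.7⁴/4 = 0.188574 m⁴.
Centre of pressure: y_p = y_c + I_c/(y_c·A) = 0.7 + 0.188574/(0.7 × 1.53938) = 0.7 + 0.175 = 0.875 m along the plane.
The resultant acts 0.7 + 0.175 = 0.875 m (along the plate) below the hinge at the top edge, so the moment about the hinge is M = F × 0.875 = 5.12489 × 0.875 = 4.48428 kN·m.

M ≈ 4.48 kN·m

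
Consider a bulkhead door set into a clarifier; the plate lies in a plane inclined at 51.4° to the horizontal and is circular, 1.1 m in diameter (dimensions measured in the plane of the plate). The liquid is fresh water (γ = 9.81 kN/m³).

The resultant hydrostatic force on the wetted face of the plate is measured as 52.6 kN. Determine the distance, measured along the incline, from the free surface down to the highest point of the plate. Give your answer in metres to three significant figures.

γ = 9.81 kN/m³.
A = π(0.55)² = 0.950332 m².
From F = γ·h_c·A, the centroid depth is h_c = 52.6/(9.81 × 0.950332) = 5.64211 m.
Let θ = 51.4° be the plate's angle to the horizontal; measure y along the incline from where the plane meets the free surface. Vertical depth h = y·sinθ with sinθ = 0.781520.
Along the incline, y_c = h_c/sinθ = 5.64211/0.781520 = 7.21941 m.
The centroid is at the centre, 0.55 m below the top of the plate, so the highest point sits at y_top = 7.21941 − 0.55 = 6.66941 m along the incline.

y_top ≈ 6.67 m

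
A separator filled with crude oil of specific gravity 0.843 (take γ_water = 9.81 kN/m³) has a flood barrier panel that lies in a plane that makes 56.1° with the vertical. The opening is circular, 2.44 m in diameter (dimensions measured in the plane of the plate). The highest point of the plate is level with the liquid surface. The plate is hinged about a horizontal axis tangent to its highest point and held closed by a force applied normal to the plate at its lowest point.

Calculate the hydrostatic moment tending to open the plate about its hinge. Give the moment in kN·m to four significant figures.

γ = 0.843 × 9.81 = 8.26983 kN/m³.
The plate makes 56.1° with the vertical, i.e. θ = 90° − 56.1° = 33.9° to the horizontal. Measuring y along the incline from the free-surface line, vertical depth h = y·sinθ with sinθ = 0.557745.
The centroid is at the centre, 1.22 m below the top of the plate, so y_c = 1.22 m and h_c = 1.22 × 0.557745 = 0.680449 m.
A = π(1.22)² = 4.67595 m².
Resultant F = γ·h_c·A = 8.26983 × 0.680449 × 4.67595 = 26.3125 kN.
I_c = πr⁴/4 = π × 1.22⁴/4 = 1.73992 m⁴.
Centre of pressure: y_p = y_c + I_c/(y_c·A) = 1.22 + 1.73992/(1.22 × 4.67595) = 1.22 + 0.305 = 1.525 m along the plane.
The resultant acts 1.22 + 0.305 = 1.525 m (along the plate) below the hinge at the top edge, so the moment about the hinge is M = F × 1.525 = 26.3125 × 1.525 = 40.1266 kN·m.

M ≈ 40.13 kN·m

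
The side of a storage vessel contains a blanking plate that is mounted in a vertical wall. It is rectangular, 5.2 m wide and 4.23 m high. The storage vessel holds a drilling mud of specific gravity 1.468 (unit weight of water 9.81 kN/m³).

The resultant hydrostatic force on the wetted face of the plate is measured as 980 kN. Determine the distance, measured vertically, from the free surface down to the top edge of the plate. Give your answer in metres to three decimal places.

γ = 1.468 × 9.81 = 14.40108 kN/m³.
A = 5.2 × 4.23 = 21.996 m².
From F = γ·h_c·A, the centroid depth is h_c = 980/(14.40108 × 21.996) = 3.09376 m.
The centroid lies 4.23/2 = 2.115 m below the top edge, so the top edge sits at h_top = 3.09376 − 2.115 = 0.97876 m below the surface.

d_top ≈ 0.979 m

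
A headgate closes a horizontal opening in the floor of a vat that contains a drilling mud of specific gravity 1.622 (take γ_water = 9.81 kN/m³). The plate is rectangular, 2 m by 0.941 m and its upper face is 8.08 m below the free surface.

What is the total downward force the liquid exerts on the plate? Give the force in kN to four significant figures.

F ≈ 242.0 kN

γ = 1.622 × 9.81 = 15.91182 kN/m³.
The plate is horizontal, so pressure is uniform at p = γ·h = 15.91182 × 8.08 = 128.568 kN/m².
A = 2 × 0.941 = 1.882 m².
F = p·A = 128.568 × 1.882 = 241.965 kN.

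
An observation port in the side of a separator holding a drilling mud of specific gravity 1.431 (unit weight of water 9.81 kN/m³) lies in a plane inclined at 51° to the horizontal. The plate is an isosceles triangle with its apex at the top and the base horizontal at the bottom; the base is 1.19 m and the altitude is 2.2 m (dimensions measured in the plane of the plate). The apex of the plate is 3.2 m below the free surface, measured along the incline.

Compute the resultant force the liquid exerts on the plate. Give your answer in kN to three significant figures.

F ≈ 66.6 kN

γ = 1.431 × 9.81 = 14.03811 kN/m³.
Let θ = 51° be the plate's angle to the horizontal; measure y along the incline from where the plane meets the free surface. Vertical depth h = y·sinθ with sinθ = 0.777146.
With the apex up, the centroid sits 2h/3 = 2 × 2.2/3 = 1.46667 m below the apex, so y_c = 3.2 + 1.46667 = 4.66667 m and h_c = 4.66667 × 0.777146 = 3.62668 m.
A = ½ × 1.19 × 2.2 = 1.309 m².
Resultant F = γ·h_c·A = 14.03811 × 3.62668 × 1.309 = 66.6435 kN.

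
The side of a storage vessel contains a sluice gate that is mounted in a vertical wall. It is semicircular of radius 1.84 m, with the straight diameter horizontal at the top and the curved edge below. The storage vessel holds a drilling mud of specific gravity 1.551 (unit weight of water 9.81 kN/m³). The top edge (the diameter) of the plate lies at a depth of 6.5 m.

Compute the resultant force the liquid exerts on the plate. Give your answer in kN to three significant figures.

F ≈ 589 kN

γ = 1.551 × 9.81 = 15.21531 kN/m³.
The centroid of a semicircle lies 4r/(3π) = 0.78092 m from the diameter, here below the top edge, so the centroid depth is h_c = 6.5 + 0.78092 = 7.28092 m.
A = πr²/2 = π × 1.84²/2 = 5.31809 m².
Resultant F = γ·h_c·A = 15.21531 × 7.28092 × 5.31809 = 589.146 kN.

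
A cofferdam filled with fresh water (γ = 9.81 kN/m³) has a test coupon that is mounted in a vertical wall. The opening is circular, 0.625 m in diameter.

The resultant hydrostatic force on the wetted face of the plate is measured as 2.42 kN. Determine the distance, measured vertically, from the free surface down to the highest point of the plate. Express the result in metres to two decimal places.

γ = 9.81 kN/m³.
A = π(0.3125)² = 0.306796 m².
From F = γ·h_c·A, the centroid depth is h_c = 2.42/(9.81 × 0.306796) = 0.804075 m.
The centroid is at the centre, 0.3125 m below the top of the plate, so the highest point sits at h_top = 0.804075 − 0.3125 = 0.491575 m below the surface.

d_top ≈ 0.49 m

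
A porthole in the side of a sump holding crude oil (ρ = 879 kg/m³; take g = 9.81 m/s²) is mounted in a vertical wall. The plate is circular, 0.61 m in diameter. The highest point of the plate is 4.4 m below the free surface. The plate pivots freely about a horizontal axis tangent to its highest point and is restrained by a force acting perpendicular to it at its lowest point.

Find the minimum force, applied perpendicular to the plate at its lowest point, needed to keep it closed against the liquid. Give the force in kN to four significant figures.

P ≈ 6.024 kN

γ = ρg = 879 × 9.81 / 1000 = 8.62299 kN/m³.
The centroid is at the centre, 0.305 m below the top of the plate, so the centroid depth is h_c = 4.4 + 0.305 = 4.705 m.
A = π(0.305)² = 0.292247 m².
Resultant F = γ·h_c·A = 8.62299 × 4.705 × 0.292247 = 11.8568 kN.
I_c = πr⁴/4 = π × 0.305⁴/4 = 0.00679656 m⁴.
Centre of pressure: y_p = y_c + I_c/(y_c·A) = 4.705 + 0.00679656/(4.705 × 0.292247) = 4.705 + 0.00494287 = 4.70994 m along the plane.
The resultant acts 0.305 + 0.00494287 = 0.309943 m (along the plate) below the hinge at the top edge, so the moment about the hinge is M = F × 0.309943 = 11.8568 × 0.309943 = 3.67493 kN·m.
A normal force at the bottom, 0.61 m from the hinge, must supply this moment: P = 3.67493/0.61 = 6.02448 kN.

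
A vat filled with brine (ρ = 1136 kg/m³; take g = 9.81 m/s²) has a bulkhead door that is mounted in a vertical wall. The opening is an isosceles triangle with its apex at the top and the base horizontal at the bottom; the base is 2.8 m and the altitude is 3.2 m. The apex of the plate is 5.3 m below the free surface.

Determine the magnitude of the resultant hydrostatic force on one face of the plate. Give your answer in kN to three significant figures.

F ≈ 371 kN

γ = ρg = 1136 × 9.81 / 1000 = 11.14416 kN/m³.
With the apex up, the centroid sits 2h/3 = 2 × 3.2/3 = 2.13333 m below the apex, so the centroid depth is h_c = 5.3 + 2.13333 = 7.43333 m.
A = ½ × 2.8 × 3.2 = 4.48 m².
Resultant F = γ·h_c·A = 11.14416 × 7.43333 × 4.48 = 371.115 kN.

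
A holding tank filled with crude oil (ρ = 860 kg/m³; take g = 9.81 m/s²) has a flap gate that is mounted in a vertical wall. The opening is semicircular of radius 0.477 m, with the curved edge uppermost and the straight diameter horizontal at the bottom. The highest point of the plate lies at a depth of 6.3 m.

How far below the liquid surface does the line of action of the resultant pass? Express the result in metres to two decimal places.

γ = ρg = 860 × 9.81 / 1000 = 8.4366 kN/m³.
The centroid lies 4r/(3π) = 0.202445 m above the diameter, so r − 4r/(3π) = 0.477 − 0.202445 = 0.274555 m below the topmost point, so the centroid depth is h_c = 6.3 + 0.274555 = 6.57456 m.
A = πr²/2 = π × 0.477²/2 = 0.357402 m².
Resultant F = γ·h_c·A = 8.4366 × 6.57456 × 0.357402 = 19.824 kN.
I_c = (π/8 − 8/(9π))·r⁴ = 0.109757 × 0.477⁴ = 0.00568206 m⁴.
Centre of pressure: y_p = y_c + I_c/(y_c·A) = 6.57456 + 0.00568206/(6.57456 × 0.357402) = 6.57456 + 0.00241814 = 6.57698 m along the plane.

h_p = 6.58 m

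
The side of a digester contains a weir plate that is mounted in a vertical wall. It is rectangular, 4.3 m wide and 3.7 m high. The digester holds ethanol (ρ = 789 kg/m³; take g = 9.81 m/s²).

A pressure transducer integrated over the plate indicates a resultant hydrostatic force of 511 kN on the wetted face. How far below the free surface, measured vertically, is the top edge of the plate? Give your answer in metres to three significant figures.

d_top ≈ 2.30 m

γ = ρg = 789 × 9.81 / 1000 = 7.74009 kN/m³.
A = 4.3 × 3.7 = 15.91 m².
From F = γ·h_c·A, the centroid depth is h_c = 511/(7.74009 × 15.91) = 4.14959 m.
The centroid lies 3.7/2 = 1.85 m below the top edge, so the top edge sits at h_top = 4.14959 − 1.85 = 2.29959 m below the surface.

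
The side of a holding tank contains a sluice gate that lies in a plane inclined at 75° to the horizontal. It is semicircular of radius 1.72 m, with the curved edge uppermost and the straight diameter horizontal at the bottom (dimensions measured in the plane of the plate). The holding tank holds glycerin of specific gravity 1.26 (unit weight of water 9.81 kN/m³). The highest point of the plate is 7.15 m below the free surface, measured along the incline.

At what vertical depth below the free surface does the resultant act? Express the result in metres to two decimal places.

h_p = 7.89 m

γ = 1.26 × 9.81 = 12.3606 kN/m³.
Let θ = 75° be the plate's angle to the horizontal; measure y along the incline from where the plane meets the free surface. Vertical depth h = y·sinθ with sinθ = 0.965926.
The centroid lies 4r/(3π) = 0.729991 m above the diameter, so r − 4r/(3π) = 1.72 − 0.729991 = 0.990009 m below the topmost point, so y_c = 7.15 + 0.990009 = 8.14001 m and h_c = 8.14001 × 0.965926 = 7.86265 m.
A = πr²/2 = π × 1.72²/2 = 4.64704 m².
Resultant F = γ·h_c·A = 12.3606 × 7.86265 × 4.64704 = 451.632 kN.
I_c = (π/8 − 8/(9π))·r⁴ = 0.109757 × 1.72⁴ = 0.960608 m⁴.
Centre of pressure: y_p = y_c + I_c/(y_c·A) = 8.14001 + 0.960608/(8.14001 × 4.64704) = 8.14001 + 0.0253948 = 8.1654 m along the plane.
Vertically, h_p = y_p·sinθ = 8.1654 × 0.965926 = 7.88717 m.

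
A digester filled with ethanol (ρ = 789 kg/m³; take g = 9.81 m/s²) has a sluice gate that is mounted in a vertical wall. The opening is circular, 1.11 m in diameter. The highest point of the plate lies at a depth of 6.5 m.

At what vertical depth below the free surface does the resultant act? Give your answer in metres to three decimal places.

γ = ρg = 789 × 9.81 / 1000 = 7.74009 kN/m³.
The centroid is at the centre, 0.555 m below the top of the plate, so the centroid depth is h_c = 6.5 + 0.555 = 7.055 m.
A = π(0.555)² = 0.967689 m².
Resultant F = γ·h_c·A = 7.74009 × 7.055 × 0.967689 = 52.8419 kN.
I_c = πr⁴/4 = π × 0.555⁴/4 = 0.0745181 m⁴.
Centre of pressure: y_p = y_c + I_c/(y_c·A) = 7.055 + 0.0745181/(7.055 × 0.967689) = 7.055 + 0.0109151 = 7.06592 m along the plane.

h_p = 7.066 m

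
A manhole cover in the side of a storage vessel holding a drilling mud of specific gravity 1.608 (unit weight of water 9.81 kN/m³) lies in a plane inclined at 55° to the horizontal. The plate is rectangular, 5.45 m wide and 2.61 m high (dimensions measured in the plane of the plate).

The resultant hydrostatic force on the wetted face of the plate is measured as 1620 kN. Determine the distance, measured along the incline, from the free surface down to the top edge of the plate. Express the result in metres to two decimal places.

γ = 1.608 × 9.81 = 15.77448 kN/m³.
A = 5.45 × 2.61 = 14.2245 m².
From F = γ·h_c·A, the centroid depth is h_c = 1620/(15.77448 × 14.2245) = 7.21976 m.
Let θ = 55° be the plate's angle to the horizontal; measure y along the incline from where the plane meets the free surface. Vertical depth h = y·sinθ with sinθ = 0.819152.
Along the incline, y_c = h_c/sinθ = 7.21976/0.819152 = 8.8137 m.
The centroid lies 2.61/2 = 1.305 m below the top edge, so the top edge sits at y_top = 8.8137 − 1.305 = 7.5087 m along the incline.

y_top ≈ 7.51 m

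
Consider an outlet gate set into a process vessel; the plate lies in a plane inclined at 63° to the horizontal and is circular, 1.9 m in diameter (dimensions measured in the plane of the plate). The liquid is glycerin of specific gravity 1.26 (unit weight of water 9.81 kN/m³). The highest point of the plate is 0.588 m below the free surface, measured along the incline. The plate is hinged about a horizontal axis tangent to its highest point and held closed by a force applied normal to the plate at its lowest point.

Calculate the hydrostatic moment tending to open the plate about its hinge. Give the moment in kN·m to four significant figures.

M ≈ 52.67 kN·m

γ = 1.26 × 9.81 = 12.3606 kN/m³.
Let θ = 63° be the plate's angle to the horizontal; measure y along the incline from where the plane meets the free surface. Vertical depth h = y·sinθ with sinθ = 0.891007.
The centroid is at the centre, 0.95 m below the top of the plate, so y_c = 0.588 + 0.95 = 1.538 m and h_c = 1.538 × 0.891007 = 1.37037 m.
A = π(0.95)² = 2.83529 m².
Resultant F = γ·h_c·A = 12.3606 × 1.37037 × 2.83529 = 48.0258 kN.
I_c = πr⁴/4 = π × 0.95⁴/4 = 0.639712 m⁴.
Centre of pressure: y_p = y_c + I_c/(y_c·A) = 1.538 + 0.639712/(1.538 × 2.83529) = 1.538 + 0.1467 = 1.6847 m along the plane.
The resultant acts 0.95 + 0.1467 = 1.0967 m (along the plate) below the hinge at the top edge, so the moment about the hinge is M = F × 1.0967 = 48.0258 × 1.0967 = 52.6699 kN·m.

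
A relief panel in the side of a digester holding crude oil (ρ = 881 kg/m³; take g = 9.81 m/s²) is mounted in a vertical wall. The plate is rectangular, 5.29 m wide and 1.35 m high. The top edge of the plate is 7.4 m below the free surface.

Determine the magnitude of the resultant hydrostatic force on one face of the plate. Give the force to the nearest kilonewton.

γ = ρg = 881 × 9.81 / 1000 = 8.64261 kN/m³.
The centroid lies 1.35/2 = 0.675 m below the top edge, so the centroid depth is h_c = 7.4 + 0.675 = 8.075 m.
A = 5.29 × 1.35 = 7.1415 m².
Resultant F = γ·h_c·A = 8.64261 × 8.075 × 7.1415 = 498.399 kN.

F ≈ 498 kN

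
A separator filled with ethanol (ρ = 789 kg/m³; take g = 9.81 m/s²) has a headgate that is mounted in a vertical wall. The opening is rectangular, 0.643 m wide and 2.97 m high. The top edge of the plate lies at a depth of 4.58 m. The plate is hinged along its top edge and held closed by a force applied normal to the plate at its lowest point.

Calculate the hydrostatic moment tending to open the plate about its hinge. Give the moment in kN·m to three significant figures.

M ≈ 144 kN·m

γ = ρg = 789 × 9.81 / 1000 = 7.74009 kN/m³.
The centroid lies 2.97/2 = 1.485 m below the top edge, so the centroid depth is h_c = 4.58 + 1.485 = 6.065 m.
A = 0.643 × 2.97 = 1.90971 m².
Resultant F = γ·h_c·A = 7.74009 × 6.065 × 1.90971 = 89.6487 kN.
I_c = b·h³/12 = 0.643 × 2.97³/12 = 1.40378 m⁴.
Centre of pressure: y_p = y_c + I_c/(y_c·A) = 6.065 + 1.40378/(6.065 × 1.90971) = 6.065 + 0.121199 = 6.1862 m along the plane.
The resultant acts 1.485 + 0.121199 = 1.6062 m (along the plate) below the hinge at the top edge, so the moment about the hinge is M = F × 1.6062 = 89.6487 × 1.6062 = 143.994 kN·m.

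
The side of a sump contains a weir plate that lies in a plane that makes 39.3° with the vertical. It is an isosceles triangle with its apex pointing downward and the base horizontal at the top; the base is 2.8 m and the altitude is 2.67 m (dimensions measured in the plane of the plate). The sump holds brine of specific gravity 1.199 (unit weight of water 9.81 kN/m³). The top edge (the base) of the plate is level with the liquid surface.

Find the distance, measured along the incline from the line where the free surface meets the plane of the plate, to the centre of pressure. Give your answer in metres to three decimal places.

y_p = 1.335 m

γ = 1.199 × 9.81 = 11.76219 kN/m³.
The plate makes 39.3° with the vertical, i.e. θ = 90° − 39.3° = 50.7° to the horizontal. Measuring y along the incline from the free-surface line, vertical depth h = y·sinθ with sinθ = 0.773840.
With the apex down, the centroid sits h/3 = 2.67/3 = 0.89 m below the base (the top edge), so y_c = 0.89 m and h_c = 0.89 × 0.773840 = 0.688718 m.
A = ½ × 2.8 × 2.67 = 3.738 m².
Resultant F = γ·h_c·A = 11.76219 × 0.688718 × 3.738 = 30.2809 kN.
I_c = b·h³/36 = 2.8 × 2.67³/36 = 1.48043 m⁴.
Centre of pressure: y_p = y_c + I_c/(y_c·A) = 0.89 + 1.48043/(0.89 × 3.738) = 0.89 + 0.444999 = 1.335 m along the plane.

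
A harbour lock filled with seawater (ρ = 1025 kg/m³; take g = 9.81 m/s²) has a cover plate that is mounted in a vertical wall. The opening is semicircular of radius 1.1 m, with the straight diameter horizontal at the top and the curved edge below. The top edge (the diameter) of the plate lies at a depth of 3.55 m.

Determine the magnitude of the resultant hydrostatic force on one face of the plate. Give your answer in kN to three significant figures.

F ≈ 76.8 kN

γ = ρg = 1025 × 9.81 / 1000 = 10.05525 kN/m³.
The centroid of a semicircle lies 4r/(3π) = 0.466854 m from the diameter, here below the top edge, so the centroid depth is h_c = 3.55 + 0.466854 = 4.01685 m.
A = πr²/2 = π × 1.1²/2 = 1.90066 m².
Resultant F = γ·h_c·A = 10.05525 × 4.01685 × 1.90066 = 76.7685 kN.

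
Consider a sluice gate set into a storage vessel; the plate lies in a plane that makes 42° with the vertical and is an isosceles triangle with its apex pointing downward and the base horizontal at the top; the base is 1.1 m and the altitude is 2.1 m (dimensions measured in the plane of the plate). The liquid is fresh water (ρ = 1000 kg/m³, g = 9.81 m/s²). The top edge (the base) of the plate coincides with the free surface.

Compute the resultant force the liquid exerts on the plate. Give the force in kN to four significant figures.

F ≈ 5.894 kN

γ = ρg = 1000 × 9.81 = 9810 N/m³ = 9.81 kN/m³.
The plate makes 42° with the vertical, i.e. θ = 90° − 42° = 48° to the horizontal. Measuring y along the incline from the free-surface line, vertical depth h = y·sinθ with sinθ = 0.743145.
With the apex down, the centroid sits h/3 = 2.1/3 = 0.7 m below the base (the top edge), so y_c = 0.7 m and h_c = 0.7 × 0.743145 = 0.520201 m.
A = ½ × 1.1 × 2.1 = 1.155 m².
Resultant F = γ·h_c·A = 9.81 × 0.520201 × 1.155 = 5.89416 kN.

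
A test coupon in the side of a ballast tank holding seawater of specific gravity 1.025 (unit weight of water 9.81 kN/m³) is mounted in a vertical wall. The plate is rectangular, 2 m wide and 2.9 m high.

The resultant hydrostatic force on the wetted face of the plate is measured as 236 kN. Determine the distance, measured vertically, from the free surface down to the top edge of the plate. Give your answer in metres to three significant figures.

d_top ≈ 2.60 m

γ = 1.025 × 9.81 = 10.05525 kN/m³.
A = 2 × 2.9 = 5.8 m².
From F = γ·h_c·A, the centroid depth is h_c = 236/(10.05525 × 5.8) = 4.04661 m.
The centroid lies 2.9/2 = 1.45 m below the top edge, so the top edge sits at h_top = 4.04661 − 1.45 = 2.59661 m below the surface.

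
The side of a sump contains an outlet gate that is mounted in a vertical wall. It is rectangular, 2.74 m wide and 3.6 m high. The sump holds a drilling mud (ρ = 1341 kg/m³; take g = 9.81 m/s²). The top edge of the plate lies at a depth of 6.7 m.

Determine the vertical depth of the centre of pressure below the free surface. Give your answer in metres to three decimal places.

γ = ρg = 1341 × 9.81 / 1000 = 13.15521 kN/m³.
The centroid lies 3.6/2 = 1.8 m below the top edge, so the centroid depth is h_c = 6.7 + 1.8 = 8.5 m.
A = 2.74 × 3.6 = 9.864 m².
Resultant F = γ·h_c·A = 13.15521 × 8.5 × 9.864 = 1102.99 kN.
I_c = b·h³/12 = 2.74 × 3.6³/12 = 10.6531 m⁴.
Centre of pressure: y_p = y_c + I_c/(y_c·A) = 8.5 + 10.6531/(8.5 × 9.864) = 8.5 + 0.127059 = 8.62706 m along the plane.

h_p = 8.627 m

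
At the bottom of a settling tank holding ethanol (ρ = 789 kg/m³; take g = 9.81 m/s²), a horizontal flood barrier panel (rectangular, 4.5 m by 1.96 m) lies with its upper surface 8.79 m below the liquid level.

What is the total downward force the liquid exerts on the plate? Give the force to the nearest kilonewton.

F ≈ 600 kN

γ = ρg = 789 × 9.81 / 1000 = 7.74009 kN/m³.
The plate is horizontal, so pressure is uniform at p = γ·h = 7.74009 × 8.79 = 68.0354 kN/m².
A = 4.5 × 1.96 = 8.82 m².
F = p·A = 68.0354 × 8.82 = 600.072 kN.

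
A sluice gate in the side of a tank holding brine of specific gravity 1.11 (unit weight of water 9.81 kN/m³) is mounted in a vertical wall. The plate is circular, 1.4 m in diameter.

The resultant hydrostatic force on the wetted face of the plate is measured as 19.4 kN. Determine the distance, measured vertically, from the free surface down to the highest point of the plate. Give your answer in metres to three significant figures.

γ = 1.11 × 9.81 = 10.8891 kN/m³.
A = π(0.7)² = 1.53938 m².
From F = γ·h_c·A, the centroid depth is h_c = 19.4/(10.8891 × 1.53938) = 1.15735 m.
The centroid is at the centre, 0.7 m below the top of the plate, so the highest point sits at h_top = 1.15735 − 0.7 = 0.45735 m below the surface.

d_top ≈ 0.457 m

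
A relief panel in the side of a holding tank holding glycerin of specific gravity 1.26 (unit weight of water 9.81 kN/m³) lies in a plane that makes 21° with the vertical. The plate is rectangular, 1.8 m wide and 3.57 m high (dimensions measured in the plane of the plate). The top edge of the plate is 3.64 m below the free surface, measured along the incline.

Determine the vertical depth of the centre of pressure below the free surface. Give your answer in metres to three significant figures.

h_p = 5.25 m

γ = 1.26 × 9.81 = 12.3606 kN/m³.
The plate makes 21° with the vertical, i.e. θ = 90° − 21° = 69° to the horizontal. Measuring y along the incline from the free-surface line, vertical depth h = y·sinθ with sinθ = 0.933580.
The centroid lies 3.57/2 = 1.785 m below the top edge, so y_c = 3.64 + 1.785 = 5.425 m and h_c = 5.425 × 0.933580 = 5.06467 m.
A = 1.8 × 3.57 = 6.426 m².
Resultant F = γ·h_c·A = 12.3606 × 5.06467 × 6.426 = 402.283 kN.
I_c = b·h³/12 = 1.8 × 3.57³/12 = 6.82489 m⁴.
Centre of pressure: y_p = y_c + I_c/(y_c·A) = 5.425 + 6.82489/(5.425 × 6.426) = 5.425 + 0.195774 = 5.62077 m along the plane.
Vertically, h_p = y_p·sinθ = 5.62077 × 0.933580 = 5.24744 m.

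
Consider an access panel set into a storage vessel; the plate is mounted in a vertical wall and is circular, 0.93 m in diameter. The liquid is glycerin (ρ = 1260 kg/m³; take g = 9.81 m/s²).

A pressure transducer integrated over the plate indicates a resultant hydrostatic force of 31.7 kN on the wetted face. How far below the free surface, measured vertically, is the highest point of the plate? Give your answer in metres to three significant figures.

d_top ≈ 3.31 m

γ = ρg = 1260 × 9.81 / 1000 = 12.3606 kN/m³.
A = π(0.465)² = 0.679291 m².
From F = γ·h_c·A, the centroid depth is h_c = 31.7/(12.3606 × 0.679291) = 3.77541 m.
The centroid is at the centre, 0.465 m below the top of the plate, so the highest point sits at h_top = 3.77541 − 0.465 = 3.31041 m below the surface.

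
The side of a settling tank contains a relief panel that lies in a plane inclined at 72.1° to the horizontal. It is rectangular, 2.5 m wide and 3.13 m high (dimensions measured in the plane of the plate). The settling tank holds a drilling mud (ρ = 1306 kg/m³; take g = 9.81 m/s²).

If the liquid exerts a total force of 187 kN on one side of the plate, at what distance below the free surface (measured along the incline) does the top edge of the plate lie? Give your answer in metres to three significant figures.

γ = ρg = 1306 × 9.81 / 1000 = 12.81186 kN/m³.
A = 2.5 × 3.13 = 7.825 m².
From F = γ·h_c·A, the centroid depth is h_c = 187/(12.81186 × 7.825) = 1.86528 m.
Let θ = 72.1° be the plate's angle to the horizontal; measure y along the incline from where the plane meets the free surface. Vertical depth h = y·sinθ with sinθ = 0.951594.
Along the incline, y_c = h_c/sinθ = 1.86528/0.951594 = 1.96016 m.
The centroid lies 3.13/2 = 1.565 m below the top edge, so the top edge sits at y_top = 1.96016 − 1.565 = 0.39516 m along the incline.

y_top ≈ 0.395 m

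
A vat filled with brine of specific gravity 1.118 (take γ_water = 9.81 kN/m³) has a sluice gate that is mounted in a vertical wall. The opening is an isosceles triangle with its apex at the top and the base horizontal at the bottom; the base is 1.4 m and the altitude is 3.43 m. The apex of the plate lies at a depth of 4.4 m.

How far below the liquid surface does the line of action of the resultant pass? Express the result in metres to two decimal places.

γ = 1.118 × 9.81 = 10.96758 kN/m³.
With the apex up, the centroid sits 2h/3 = 2 × 3.43/3 = 2.28667 m below the apex, so the centroid depth is h_c = 4.4 + 2.28667 = 6.68667 m.
A = ½ × 1.4 × 3.43 = 2.401 m².
Resultant F = γ·h_c·A = 10.96758 × 6.68667 × 2.401 = 176.081 kN.
I_c = b·h³/36 = 1.4 × 3.43³/36 = 1.56931 m⁴.
Centre of pressure: y_p = y_c + I_c/(y_c·A) = 6.68667 + 1.56931/(6.68667 × 2.401) = 6.68667 + 0.0977477 = 6.78442 m along the plane.

h_p = 6.78 m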